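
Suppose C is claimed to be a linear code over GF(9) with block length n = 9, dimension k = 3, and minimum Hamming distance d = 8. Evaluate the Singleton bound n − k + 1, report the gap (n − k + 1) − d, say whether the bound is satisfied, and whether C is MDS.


Singleton RHS = n − k + 1 = 7, slack = -1, bound violated (no such code; not MDS).

Singleton bound: d ≤ n − k + 1.
Here n = 9, k = 3, so n − k + 1 = 7.
Given d = 8, check d ≤ 7: NO.
Slack = (n − k + 1) − d = -1.
The slack is negative: d = 8 exceeds n − k + 1 = 7 by 1, so the Singleton bound is violated and no linear [9, 3, 8]_9 code can exist. In particular it is not MDS (MDS requires d = n − k + 1 exactly).
Description: the claimed parameters are [9, 3, 8]_9; such a code would be impossible (violates the Singleton bound).


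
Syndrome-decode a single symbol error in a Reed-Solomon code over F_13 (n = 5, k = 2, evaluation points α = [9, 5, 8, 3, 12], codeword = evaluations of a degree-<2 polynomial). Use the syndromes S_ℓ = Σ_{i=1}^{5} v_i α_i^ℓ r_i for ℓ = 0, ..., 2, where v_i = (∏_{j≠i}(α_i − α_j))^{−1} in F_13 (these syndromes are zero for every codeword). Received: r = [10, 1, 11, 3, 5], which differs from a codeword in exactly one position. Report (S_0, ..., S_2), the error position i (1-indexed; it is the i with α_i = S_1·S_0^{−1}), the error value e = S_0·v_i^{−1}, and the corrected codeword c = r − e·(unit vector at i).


S = (12, 1, 12), error at position 5, error magnitude e = 11, c = [10, 1, 11, 3, 7].

Step 1: column multipliers v_i = (∏_{j≠i}(α_i − α_j))^{−1} mod 13.
  i = 1 (α = 9): (9−5)(9−8)(9−3)(9−12) = 4·1·6·(−3) = −72 ≡ 6, so v_1 = 6^{−1} = 11 (mod 13).
  i = 2 (α = 5): (5−9)(5−8)(5−3)(5−12) = (−4)·(−3)·2·(−7) = −168 ≡ 1, so v_2 = 1^{−1} = 1 (mod 13).
  i = 3 (α = 8): (8−9)(8−5)(8−3)(8−12) = (−1)·3·5·(−4) = 60 ≡ 8, so v_3 = 8^{−1} = 5 (mod 13).
  i = 4 (α = 3): (3−9)(3−5)(3−8)(3−12) = (−6)·(−2)·(−5)·(−9) = 540 ≡ 7, so v_4 = 7^{−1} = 2 (mod 13).
  i = 5 (α = 12): (12−9)(12−5)(12−8)(12−3) = 3·7·4·9 = 756 ≡ 2, so v_5 = 2^{−1} = 7 (mod 13).
  v = [11, 1, 5, 2, 7].
Step 2: syndromes of r = [10, 1, 11, 3, 5] (all sums mod 13).
  S_0 = Σ v_i r_i = 11·10 + 1·1 + 5·11 + 2·3 + 7·5 = 207 ≡ 12.
  S_1 = Σ v_i α_i r_i = 11·9·10 + 1·5·1 + 5·8·11 + 2·3·3 + 7·12·5 = 1873 ≡ 1.
  α_i^2 mod 13 = [3, 12, 12, 9, 1].
  S_2 = Σ v_i α_i^2 r_i = 11·3·10 + 1·12·1 + 5·12·11 + 2·9·3 + 7·1·5 = 1091 ≡ 12.
  S = (12, 1, 12) ≠ 0, so r is not a codeword (an error is present).
Step 3: locate the error. For a single error e at position i, S_ℓ = v_i·e·α_i^ℓ, so α_err = S_1/S_0.
  S_0^{−1} = 12^{−1} = 12 (mod 13), so α_err = 1·12 = 12 ≡ 12 = α_5. Error position i = 5.
  Consistency check: S_2/S_1 = 12·1 = 12 ≡ 12 = α_err ✓ (single-error assumption holds).
Step 4: error magnitude e = S_0/v_5 = S_0·∏_{j≠5}(α_5 − α_j) = 12·2 = 24 ≡ 11 (mod 13).
Step 5: correct position 5: c_5 = r_5 − e = 5 − 11 ≡ 7 (mod 13). Hence c = [10, 1, 11, 3, 7].
  Check: interpolating c through the α_i gives m(x) = 6 + 12·x (degree < 2) with m(α_i) = c_i for every i, so c is indeed a codeword.


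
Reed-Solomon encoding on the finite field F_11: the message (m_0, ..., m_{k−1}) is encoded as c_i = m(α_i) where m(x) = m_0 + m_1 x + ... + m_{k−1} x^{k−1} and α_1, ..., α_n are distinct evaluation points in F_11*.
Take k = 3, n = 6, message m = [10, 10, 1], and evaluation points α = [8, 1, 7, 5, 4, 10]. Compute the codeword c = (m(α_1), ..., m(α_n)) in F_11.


c = [0, 10, 8, 8, 0, 1]

Message polynomial: m(x) = 10 + 10·x + 1·x^2 (mod 11).
For each evaluation point α_i, compute m(α_i) mod 11:
  α_1 = 8: Horner steps 1 → 7 → 0, so m(8) = 0.
  α_2 = 1: Horner steps 1 → 0 → 10, so m(1) = 10.
  α_3 = 7: Horner steps 1 → 6 → 8, so m(7) = 8.
  α_4 = 5: Horner steps 1 → 4 → 8, so m(5) = 8.
  α_5 = 4: Horner steps 1 → 3 → 0, so m(4) = 0.
  α_6 = 10: Horner steps 1 → 9 → 1, so m(10) = 1.
Codeword c = [0, 10, 8, 8, 0, 1] ∈ F_11^6.


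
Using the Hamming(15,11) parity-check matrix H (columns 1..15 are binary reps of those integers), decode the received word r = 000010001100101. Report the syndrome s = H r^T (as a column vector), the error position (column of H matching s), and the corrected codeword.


s = (0, 1, 0, 0)^T, error position = 4, corrected codeword c = 000110001100101

Compute s = H r^T mod 2 one row at a time:
  s_1 = 0 + 1 + 1 + 0 + 0 + 1 + 0 + 1 = 4 ≡ 0 (mod 2).
  s_2 = 0 + 1 + 0 + 0 + 0 + 1 + 0 + 1 = 3 ≡ 1 (mod 2).
  s_3 = 0 + 0 + 0 + 0 + 1 + 0 + 0 + 1 = 2 ≡ 0 (mod 2).
  s_4 = 0 + 0 + 1 + 0 + 1 + 0 + 1 + 1 = 4 ≡ 0 (mod 2).
s = (0, 1, 0, 0)^T — this equals column 4 of H (binary 0100), so error is at position 4.
Correct: flip bit 4 of r = 000010001100101 to get c = 000110001100101.


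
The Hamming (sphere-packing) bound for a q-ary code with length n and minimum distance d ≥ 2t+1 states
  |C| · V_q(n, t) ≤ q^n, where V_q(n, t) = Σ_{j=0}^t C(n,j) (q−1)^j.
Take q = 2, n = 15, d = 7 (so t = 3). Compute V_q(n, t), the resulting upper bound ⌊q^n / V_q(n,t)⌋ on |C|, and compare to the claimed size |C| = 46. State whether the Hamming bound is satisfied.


V_q(n, t) = 576, q^n = 32768, Hamming bound = 56, |C| = 46 ≤ bound (satisfied).

Step 1: Compute V_q(n, t) = Σ_{j=0}^3 C(n, j) (q−1)^j.
  j = 0: C(15,0)·(1)^0 = 1·1 = 1.
  j = 1: C(15,1)·(1)^1 = 15·1 = 15.
  j = 2: C(15,2)·(1)^2 = 105·1 = 105.
  j = 3: C(15,3)·(1)^3 = 455·1 = 455.
  V_q(n, t) = 1 + 15 + 105 + 455 = 576.
Step 2: q^n = 2^15 = 32768.
Step 3: Hamming bound ⌊q^n / V_q(n,t)⌋ = ⌊32768/576⌋ = 56.
Step 4: Compare |C| = 46 to 56: satisfied.
The claimed |C| lies below the Hamming bound.


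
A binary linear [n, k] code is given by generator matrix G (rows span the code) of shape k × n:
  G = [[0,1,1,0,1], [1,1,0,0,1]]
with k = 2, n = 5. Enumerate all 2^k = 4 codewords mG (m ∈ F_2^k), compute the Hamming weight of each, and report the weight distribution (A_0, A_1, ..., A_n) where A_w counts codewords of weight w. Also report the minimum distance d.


Weight distribution: A_0 = 1, A_2 = 1, A_3 = 2. Minimum distance d = 2.

Enumerate all 2^2 = 4 messages m ∈ F_2^2.
For each, compute codeword c = mG in F_2^5, then tally its weight.
  m = 00 → c = 00000, weight = 0.
  m = 10 → c = 01101, weight = 3.
  m = 01 → c = 11001, weight = 3.
  m = 11 → c = 10100, weight = 2.
Tally weights:
  weight 0: 1 codewords.
  weight 2: 1 codewords.
  weight 3: 2 codewords.
Minimum distance d = smallest w > 0 with A_w > 0 = 2.
Sanity: Σ A_w = 4 = 2^2 = 4 ✓.


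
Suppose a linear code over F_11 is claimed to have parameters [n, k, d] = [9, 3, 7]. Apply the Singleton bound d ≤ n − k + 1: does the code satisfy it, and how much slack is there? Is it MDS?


Singleton RHS = n − k + 1 = 7, slack = 0, bound satisfied, MDS.

Singleton bound: d ≤ n − k + 1.
Here n = 9, k = 3, so n − k + 1 = 7.
Given d = 7, check d ≤ 7: YES.
Slack = (n − k + 1) − d = 0.
The code is MDS (slack = 0).
Description: the claimed parameters are [9, 3, 7]_11; such a code would be MDS (meets Singleton bound).


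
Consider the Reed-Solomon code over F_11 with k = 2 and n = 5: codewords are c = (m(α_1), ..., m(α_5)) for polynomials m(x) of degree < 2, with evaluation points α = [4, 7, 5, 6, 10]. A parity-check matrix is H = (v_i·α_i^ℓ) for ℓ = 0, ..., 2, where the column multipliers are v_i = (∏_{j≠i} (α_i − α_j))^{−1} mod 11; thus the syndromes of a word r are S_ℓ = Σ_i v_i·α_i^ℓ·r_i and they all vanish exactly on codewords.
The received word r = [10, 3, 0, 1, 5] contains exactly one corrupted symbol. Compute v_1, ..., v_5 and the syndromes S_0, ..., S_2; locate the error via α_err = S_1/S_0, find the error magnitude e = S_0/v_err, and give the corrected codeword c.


S = (3, 10, 4), error at position 2, error magnitude e = 1, c = [10, 2, 0, 1, 5].

Step 1: column multipliers v_i = (∏_{j≠i}(α_i − α_j))^{−1} mod 11.
  i = 1 (α = 4): (4−7)(4−5)(4−6)(4−10) = (−3)·(−1)·(−2)·(−6) = 36 ≡ 3, so v_1 = 3^{−1} = 4 (mod 11).
  i = 2 (α = 7): (7−4)(7−5)(7−6)(7−10) = 3·2·1·(−3) = −18 ≡ 4, so v_2 = 4^{−1} = 3 (mod 11).
  i = 3 (α = 5): (5−4)(5−7)(5−6)(5−10) = 1·(−2)·(−1)·(−5) = −10 ≡ 1, so v_3 = 1^{−1} = 1 (mod 11).
  i = 4 (α = 6): (6−4)(6−7)(6−5)(6−10) = 2·(−1)·1·(−4) = 8 ≡ 8, so v_4 = 8^{−1} = 7 (mod 11).
  i = 5 (α = 10): (10−4)(10−7)(10−5)(10−6) = 6·3·5·4 = 360 ≡ 8, so v_5 = 8^{−1} = 7 (mod 11).
  v = [4, 3, 1, 7, 7].
Step 2: syndromes of r = [10, 3, 0, 1, 5] (all sums mod 11).
  S_0 = Σ v_i r_i = 4·10 + 3·3 + 1·0 + 7·1 + 7·5 = 91 ≡ 3.
  S_1 = Σ v_i α_i r_i = 4·4·10 + 3·7·3 + 1·5·0 + 7·6·1 + 7·10·5 = 615 ≡ 10.
  α_i^2 mod 11 = [5, 5, 3, 3, 1].
  S_2 = Σ v_i α_i^2 r_i = 4·5·10 + 3·5·3 + 1·3·0 + 7·3·1 + 7·1·5 = 301 ≡ 4.
  S = (3, 10, 4) ≠ 0, so r is not a codeword (an error is present).
Step 3: locate the error. For a single error e at position i, S_ℓ = v_i·e·α_i^ℓ, so α_err = S_1/S_0.
  S_0^{−1} = 3^{−1} = 4 (mod 11), so α_err = 10·4 = 40 ≡ 7 = α_2. Error position i = 2.
  Consistency check: S_2/S_1 = 4·10 = 40 ≡ 7 = α_err ✓ (single-error assumption holds).
Step 4: error magnitude e = S_0/v_2 = S_0·∏_{j≠2}(α_2 − α_j) = 3·4 = 12 ≡ 1 (mod 11).
Step 5: correct position 2: c_2 = r_2 − e = 3 − 1 ≡ 2 (mod 11). Hence c = [10, 2, 0, 1, 5].
  Check: interpolating c through the α_i gives m(x) = 6 + 1·x (degree < 2) with m(α_i) = c_i for every i, so c is indeed a codeword.


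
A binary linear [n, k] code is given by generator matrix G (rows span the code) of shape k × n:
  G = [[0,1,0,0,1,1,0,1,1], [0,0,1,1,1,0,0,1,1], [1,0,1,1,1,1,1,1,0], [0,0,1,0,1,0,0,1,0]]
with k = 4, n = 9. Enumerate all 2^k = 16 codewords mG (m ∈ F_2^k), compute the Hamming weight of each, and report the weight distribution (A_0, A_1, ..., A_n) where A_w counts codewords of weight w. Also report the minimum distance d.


Weight distribution: A_0 = 1, A_2 = 1, A_3 = 1, A_4 = 5, A_5 = 4, A_6 = 1, A_7 = 3. Minimum distance d = 2.

Enumerate all 2^4 = 16 messages m ∈ F_2^4.
For each, compute codeword c = mG in F_2^9, then tally its weight.
  m = 0000 → c = 000000000, weight = 0.
  m = 1000 → c = 010011011, weight = 5.
  m = 0100 → c = 001110011, weight = 5.
  m = 1100 → c = 011101000, weight = 4.
  m = 0010 → c = 101111110, weight = 7.
  m = 1010 → c = 111100101, weight = 6.
  m = 0110 → c = 100001101, weight = 4.
  m = 1110 → c = 110010110, weight = 5.
  m = 0001 → c = 001010010, weight = 3.
  m = 1001 → c = 011001001, weight = 4.
  m = 0101 → c = 000100001, weight = 2.
  m = 1101 → c = 010111010, weight = 5.
  m = 0011 → c = 100101100, weight = 4.
  m = 1011 → c = 110110111, weight = 7.
  m = 0111 → c = 101011111, weight = 7.
  m = 1111 → c = 111000100, weight = 4.
Tally weights:
  weight 0: 1 codewords.
  weight 2: 1 codewords.
  weight 3: 1 codewords.
  weight 4: 5 codewords.
  weight 5: 4 codewords.
  weight 6: 1 codewords.
  weight 7: 3 codewords.
Minimum distance d = smallest w > 0 with A_w > 0 = 2.
Sanity: Σ A_w = 16 = 2^4 = 16 ✓.


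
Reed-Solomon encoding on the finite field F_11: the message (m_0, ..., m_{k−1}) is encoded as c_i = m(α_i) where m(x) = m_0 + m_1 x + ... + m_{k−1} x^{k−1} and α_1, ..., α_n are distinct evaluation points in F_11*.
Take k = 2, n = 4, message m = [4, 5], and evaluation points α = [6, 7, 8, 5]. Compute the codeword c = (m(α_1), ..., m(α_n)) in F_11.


c = [1, 6, 0, 7]

Message polynomial: m(x) = 4 + 5·x (mod 11).
For each evaluation point α_i, compute m(α_i) mod 11:
  α_1 = 6: Horner steps 5 → 1, so m(6) = 1.
  α_2 = 7: Horner steps 5 → 6, so m(7) = 6.
  α_3 = 8: Horner steps 5 → 0, so m(8) = 0.
  α_4 = 5: Horner steps 5 → 7, so m(5) = 7.
Codeword c = [1, 6, 0, 7] ∈ F_11^4.


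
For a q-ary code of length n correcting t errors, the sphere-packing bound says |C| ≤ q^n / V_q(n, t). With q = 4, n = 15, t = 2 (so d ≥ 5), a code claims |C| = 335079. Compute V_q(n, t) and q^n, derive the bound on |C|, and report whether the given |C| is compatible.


V_q(n, t) = 991, q^n = 1073741824, Hamming bound = 1083493, |C| = 335079 ≤ bound (satisfied).

Step 1: Compute V_q(n, t) = Σ_{j=0}^2 C(n, j) (q−1)^j.
  j = 0: C(15,0)·(3)^0 = 1·1 = 1.
  j = 1: C(15,1)·(3)^1 = 15·3 = 45.
  j = 2: C(15,2)·(3)^2 = 105·9 = 945.
  V_q(n, t) = 1 + 45 + 945 = 991.
Step 2: q^n = 4^15 = 1073741824.
Step 3: Hamming bound ⌊q^n / V_q(n,t)⌋ = ⌊1073741824/991⌋ = 1083493.
Step 4: Compare |C| = 335079 to 1083493: satisfied.
The claimed |C| lies below the Hamming bound.


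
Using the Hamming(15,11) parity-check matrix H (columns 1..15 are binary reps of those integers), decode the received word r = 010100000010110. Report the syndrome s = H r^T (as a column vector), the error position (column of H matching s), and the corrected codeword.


s = (1, 1, 1, 0)^T, error position = 14, corrected codeword c = 010100000010100

Compute s = H r^T mod 2 one row at a time:
  s_1 = 0 + 0 + 0 + 1 + 0 + 1 + 1 + 0 = 3 ≡ 1 (mod 2).
  s_2 = 1 + 0 + 0 + 0 + 0 + 1 + 1 + 0 = 3 ≡ 1 (mod 2).
  s_3 = 1 + 0 + 0 + 0 + 0 + 1 + 1 + 0 = 3 ≡ 1 (mod 2).
  s_4 = 0 + 0 + 0 + 0 + 0 + 1 + 1 + 0 = 2 ≡ 0 (mod 2).
s = (1, 1, 1, 0)^T — this equals column 14 of H (binary 1110), so error is at position 14.
Correct: flip bit 14 of r = 010100000010110 to get c = 010100000010100.


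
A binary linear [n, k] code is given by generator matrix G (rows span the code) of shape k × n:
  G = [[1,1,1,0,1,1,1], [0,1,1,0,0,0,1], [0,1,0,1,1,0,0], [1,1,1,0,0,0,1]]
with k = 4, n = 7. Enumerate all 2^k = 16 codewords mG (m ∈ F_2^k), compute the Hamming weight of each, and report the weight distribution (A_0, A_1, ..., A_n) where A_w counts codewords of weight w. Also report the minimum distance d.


Weight distribution: A_0 = 1, A_1 = 1, A_2 = 1, A_3 = 4, A_4 = 5, A_5 = 3, A_6 = 1. Minimum distance d = 1.

Enumerate all 2^4 = 16 messages m ∈ F_2^4.
For each, compute codeword c = mG in F_2^7, then tally its weight.
  m = 0000 → c = 0000000, weight = 0.
  m = 1000 → c = 1110111, weight = 6.
  m = 0100 → c = 0110001, weight = 3.
  m = 1100 → c = 1000110, weight = 3.
  m = 0010 → c = 0101100, weight = 3.
  m = 1010 → c = 1011011, weight = 5.
  m = 0110 → c = 0011101, weight = 4.
  m = 1110 → c = 1101010, weight = 4.
  m = 0001 → c = 1110001, weight = 4.
  m = 1001 → c = 0000110, weight = 2.
  m = 0101 → c = 1000000, weight = 1.
  m = 1101 → c = 0110111, weight = 5.
  m = 0011 → c = 1011101, weight = 5.
  m = 1011 → c = 0101010, weight = 3.
  m = 0111 → c = 1101100, weight = 4.
  m = 1111 → c = 0011011, weight = 4.
Tally weights:
  weight 0: 1 codewords.
  weight 1: 1 codewords.
  weight 2: 1 codewords.
  weight 3: 4 codewords.
  weight 4: 5 codewords.
  weight 5: 3 codewords.
  weight 6: 1 codewords.
Minimum distance d = smallest w > 0 with A_w > 0 = 1.
Sanity: Σ A_w = 16 = 2^4 = 16 ✓.


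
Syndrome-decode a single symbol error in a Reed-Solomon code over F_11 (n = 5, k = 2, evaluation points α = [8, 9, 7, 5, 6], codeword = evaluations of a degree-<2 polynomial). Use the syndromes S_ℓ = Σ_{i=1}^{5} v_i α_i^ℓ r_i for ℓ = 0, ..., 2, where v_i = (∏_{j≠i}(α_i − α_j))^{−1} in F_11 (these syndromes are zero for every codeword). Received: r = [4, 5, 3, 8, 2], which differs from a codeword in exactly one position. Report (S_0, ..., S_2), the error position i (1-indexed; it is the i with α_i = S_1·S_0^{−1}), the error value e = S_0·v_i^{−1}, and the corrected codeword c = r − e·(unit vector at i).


S = (9, 1, 5), error at position 4, error magnitude e = 7, c = [4, 5, 3, 1, 2].

Step 1: column multipliers v_i = (∏_{j≠i}(α_i − α_j))^{−1} mod 11.
  i = 1 (α = 8): (8−9)(8−7)(8−5)(8−6) = (−1)·1·3·2 = −6 ≡ 5, so v_1 = 5^{−1} = 9 (mod 11).
  i = 2 (α = 9): (9−8)(9−7)(9−5)(9−6) = 1·2·4·3 = 24 ≡ 2, so v_2 = 2^{−1} = 6 (mod 11).
  i = 3 (α = 7): (7−8)(7−9)(7−5)(7−6) = (−1)·(−2)·2·1 = 4 ≡ 4, so v_3 = 4^{−1} = 3 (mod 11).
  i = 4 (α = 5): (5−8)(5−9)(5−7)(5−6) = (−3)·(−4)·(−2)·(−1) = 24 ≡ 2, so v_4 = 2^{−1} = 6 (mod 11).
  i = 5 (α = 6): (6−8)(6−9)(6−7)(6−5) = (−2)·(−3)·(−1)·1 = −6 ≡ 5, so v_5 = 5^{−1} = 9 (mod 11).
  v = [9, 6, 3, 6, 9].
Step 2: syndromes of r = [4, 5, 3, 8, 2] (all sums mod 11).
  S_0 = Σ v_i r_i = 9·4 + 6·5 + 3·3 + 6·8 + 9·2 = 141 ≡ 9.
  S_1 = Σ v_i α_i r_i = 9·8·4 + 6·9·5 + 3·7·3 + 6·5·8 + 9·6·2 = 969 ≡ 1.
  α_i^2 mod 11 = [9, 4, 5, 3, 3].
  S_2 = Σ v_i α_i^2 r_i = 9·9·4 + 6·4·5 + 3·5·3 + 6·3·8 + 9·3·2 = 687 ≡ 5.
  S = (9, 1, 5) ≠ 0, so r is not a codeword (an error is present).
Step 3: locate the error. For a single error e at position i, S_ℓ = v_i·e·α_i^ℓ, so α_err = S_1/S_0.
  S_0^{−1} = 9^{−1} = 5 (mod 11), so α_err = 1·5 = 5 ≡ 5 = α_4. Error position i = 4.
  Consistency check: S_2/S_1 = 5·1 = 5 ≡ 5 = α_err ✓ (single-error assumption holds).
Step 4: error magnitude e = S_0/v_4 = S_0·∏_{j≠4}(α_4 − α_j) = 9·2 = 18 ≡ 7 (mod 11).
Step 5: correct position 4: c_4 = r_4 − e = 8 − 7 ≡ 1 (mod 11). Hence c = [4, 5, 3, 1, 2].
  Check: interpolating c through the α_i gives m(x) = 7 + 1·x (degree < 2) with m(α_i) = c_i for every i, so c is indeed a codeword.


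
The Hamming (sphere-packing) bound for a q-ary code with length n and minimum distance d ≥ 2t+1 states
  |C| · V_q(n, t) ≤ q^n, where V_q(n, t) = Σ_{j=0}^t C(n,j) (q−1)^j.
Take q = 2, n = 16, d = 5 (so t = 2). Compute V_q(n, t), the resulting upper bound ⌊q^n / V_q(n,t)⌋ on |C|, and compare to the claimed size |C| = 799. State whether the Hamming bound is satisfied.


V_q(n, t) = 137, q^n = 65536, Hamming bound = 478, |C| = 799 > bound (violated).

Step 1: Compute V_q(n, t) = Σ_{j=0}^2 C(n, j) (q−1)^j.
  j = 0: C(16,0)·(1)^0 = 1·1 = 1.
  j = 1: C(16,1)·(1)^1 = 16·1 = 16.
  j = 2: C(16,2)·(1)^2 = 120·1 = 120.
  V_q(n, t) = 1 + 16 + 120 = 137.
Step 2: q^n = 2^16 = 65536.
Step 3: Hamming bound ⌊q^n / V_q(n,t)⌋ = ⌊65536/137⌋ = 478.
Step 4: Compare |C| = 799 to 478: violated.
The claimed |C| lies above the Hamming bound, so no 2-ary code of length 16 with d ≥ 5 can have 799 codewords.


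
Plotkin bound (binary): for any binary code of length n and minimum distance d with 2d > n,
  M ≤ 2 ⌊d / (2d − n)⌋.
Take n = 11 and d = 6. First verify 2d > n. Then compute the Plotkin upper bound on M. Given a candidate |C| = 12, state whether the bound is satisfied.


Plotkin bound M ≤ 12; given |C| = 12 ≤ bound (satisfied).

Check applicability: 2d = 12, n = 11.
2d − n = 1 > 0, so Plotkin applies.
Compute d/(2d−n) = 6/1 ≈ 6.0000.
⌊d/(2d−n)⌋ = 6.
Plotkin bound: M ≤ 2·6 = 12.
Given |C| = 12, check: satisfied.
This |C| is at the Plotkin bound.


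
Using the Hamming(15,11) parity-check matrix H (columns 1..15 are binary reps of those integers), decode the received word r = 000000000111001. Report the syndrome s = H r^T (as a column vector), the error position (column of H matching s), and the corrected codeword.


s = (0, 0, 1, 0)^T, error position = 2, corrected codeword c = 010000000111001

Compute s = H r^T mod 2 one row at a time:
  s_1 = 0 + 0 + 1 + 1 + 1 + 0 + 0 + 1 = 4 ≡ 0 (mod 2).
  s_2 = 0 + 0 + 0 + 0 + 1 + 0 + 0 + 1 = 2 ≡ 0 (mod 2).
  s_3 = 0 + 0 + 0 + 0 + 1 + 1 + 0 + 1 = 3 ≡ 1 (mod 2).
  s_4 = 0 + 0 + 0 + 0 + 0 + 1 + 0 + 1 = 2 ≡ 0 (mod 2).
s = (0, 0, 1, 0)^T — this equals column 2 of H (binary 0010), so error is at position 2.
Correct: flip bit 2 of r = 000000000111001 to get c = 010000000111001.


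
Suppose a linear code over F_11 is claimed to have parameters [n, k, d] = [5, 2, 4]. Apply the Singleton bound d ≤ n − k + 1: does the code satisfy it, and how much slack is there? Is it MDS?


Singleton RHS = n − k + 1 = 4, slack = 0, bound satisfied, MDS.

Singleton bound: d ≤ n − k + 1.
Here n = 5, k = 2, so n − k + 1 = 4.
Given d = 4, check d ≤ 4: YES.
Slack = (n − k + 1) − d = 0.
The code is MDS (slack = 0).
Description: the claimed parameters are [5, 2, 4]_11; such a code would be MDS (meets Singleton bound).


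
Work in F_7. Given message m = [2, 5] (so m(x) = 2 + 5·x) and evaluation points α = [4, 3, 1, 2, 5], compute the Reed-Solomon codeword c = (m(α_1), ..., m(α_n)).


c = [1, 3, 0, 5, 6]

Message polynomial: m(x) = 2 + 5·x (mod 7).
For each evaluation point α_i, compute m(α_i) mod 7:
  α_1 = 4: Horner steps 5 → 1, so m(4) = 1.
  α_2 = 3: Horner steps 5 → 3, so m(3) = 3.
  α_3 = 1: Horner steps 5 → 0, so m(1) = 0.
  α_4 = 2: Horner steps 5 → 5, so m(2) = 5.
  α_5 = 5: Horner steps 5 → 6, so m(5) = 6.
Codeword c = [1, 3, 0, 5, 6] ∈ F_7^5.


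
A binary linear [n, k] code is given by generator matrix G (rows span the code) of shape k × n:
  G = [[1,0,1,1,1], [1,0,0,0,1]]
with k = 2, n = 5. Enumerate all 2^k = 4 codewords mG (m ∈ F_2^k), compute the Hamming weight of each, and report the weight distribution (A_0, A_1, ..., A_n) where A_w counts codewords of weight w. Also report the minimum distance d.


Weight distribution: A_0 = 1, A_2 = 2, A_4 = 1. Minimum distance d = 2.

Enumerate all 2^2 = 4 messages m ∈ F_2^2.
For each, compute codeword c = mG in F_2^5, then tally its weight.
  m = 00 → c = 00000, weight = 0.
  m = 10 → c = 10111, weight = 4.
  m = 01 → c = 10001, weight = 2.
  m = 11 → c = 00110, weight = 2.
Tally weights:
  weight 0: 1 codewords.
  weight 2: 2 codewords.
  weight 4: 1 codewords.
Minimum distance d = smallest w > 0 with A_w > 0 = 2.
Sanity: Σ A_w = 4 = 2^2 = 4 ✓.


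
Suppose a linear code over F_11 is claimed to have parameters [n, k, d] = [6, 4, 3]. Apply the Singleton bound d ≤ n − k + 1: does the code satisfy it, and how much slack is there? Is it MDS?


Singleton RHS = n − k + 1 = 3, slack = 0, bound satisfied, MDS.

Singleton bound: d ≤ n − k + 1.
Here n = 6, k = 4, so n − k + 1 = 3.
Given d = 3, check d ≤ 3: YES.
Slack = (n − k + 1) − d = 0.
The code is MDS (slack = 0).
Description: the claimed parameters are [6, 4, 3]_11; such a code would be MDS (meets Singleton bound).


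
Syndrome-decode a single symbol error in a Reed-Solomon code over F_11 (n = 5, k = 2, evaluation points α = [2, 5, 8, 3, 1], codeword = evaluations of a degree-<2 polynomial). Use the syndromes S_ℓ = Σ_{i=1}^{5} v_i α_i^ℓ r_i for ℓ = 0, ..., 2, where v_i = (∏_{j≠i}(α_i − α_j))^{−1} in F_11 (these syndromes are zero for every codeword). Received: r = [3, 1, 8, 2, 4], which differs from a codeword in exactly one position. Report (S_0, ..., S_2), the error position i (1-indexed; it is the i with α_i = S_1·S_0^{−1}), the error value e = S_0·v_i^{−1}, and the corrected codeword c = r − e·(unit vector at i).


S = (9, 1, 5), error at position 2, error magnitude e = 1, c = [3, 0, 8, 2, 4].

Step 1: column multipliers v_i = (∏_{j≠i}(α_i − α_j))^{−1} mod 11.
  i = 1 (α = 2): (2−5)(2−8)(2−3)(2−1) = (−3)·(−6)·(−1)·1 = −18 ≡ 4, so v_1 = 4^{−1} = 3 (mod 11).
  i = 2 (α = 5): (5−2)(5−8)(5−3)(5−1) = 3·(−3)·2·4 = −72 ≡ 5, so v_2 = 5^{−1} = 9 (mod 11).
  i = 3 (α = 8): (8−2)(8−5)(8−3)(8−1) = 6·3·5·7 = 630 ≡ 3, so v_3 = 3^{−1} = 4 (mod 11).
  i = 4 (α = 3): (3−2)(3−5)(3−8)(3−1) = 1·(−2)·(−5)·2 = 20 ≡ 9, so v_4 = 9^{−1} = 5 (mod 11).
  i = 5 (α = 1): (1−2)(1−5)(1−8)(1−3) = (−1)·(−4)·(−7)·(−2) = 56 ≡ 1, so v_5 = 1^{−1} = 1 (mod 11).
  v = [3, 9, 4, 5, 1].
Step 2: syndromes of r = [3, 1, 8, 2, 4] (all sums mod 11).
  S_0 = Σ v_i r_i = 3·3 + 9·1 + 4·8 + 5·2 + 1·4 = 64 ≡ 9.
  S_1 = Σ v_i α_i r_i = 3·2·3 + 9·5·1 + 4·8·8 + 5·3·2 + 1·1·4 = 353 ≡ 1.
  α_i^2 mod 11 = [4, 3, 9, 9, 1].
  S_2 = Σ v_i α_i^2 r_i = 3·4·3 + 9·3·1 + 4·9·8 + 5·9·2 + 1·1·4 = 445 ≡ 5.
  S = (9, 1, 5) ≠ 0, so r is not a codeword (an error is present).
Step 3: locate the error. For a single error e at position i, S_ℓ = v_i·e·α_i^ℓ, so α_err = S_1/S_0.
  S_0^{−1} = 9^{−1} = 5 (mod 11), so α_err = 1·5 = 5 ≡ 5 = α_2. Error position i = 2.
  Consistency check: S_2/S_1 = 5·1 = 5 ≡ 5 = α_err ✓ (single-error assumption holds).
Step 4: error magnitude e = S_0/v_2 = S_0·∏_{j≠2}(α_2 − α_j) = 9·5 = 45 ≡ 1 (mod 11).
Step 5: correct position 2: c_2 = r_2 − e = 1 − 1 ≡ 0 (mod 11). Hence c = [3, 0, 8, 2, 4].
  Check: interpolating c through the α_i gives m(x) = 5 + 10·x (degree < 2) with m(α_i) = c_i for every i, so c is indeed a codeword.


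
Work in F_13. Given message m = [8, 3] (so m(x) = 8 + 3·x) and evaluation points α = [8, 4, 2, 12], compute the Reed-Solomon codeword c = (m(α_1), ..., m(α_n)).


c = [6, 7, 1, 5]

Message polynomial: m(x) = 8 + 3·x (mod 13).
For each evaluation point α_i, compute m(α_i) mod 13:
  α_1 = 8: Horner steps 3 → 6, so m(8) = 6.
  α_2 = 4: Horner steps 3 → 7, so m(4) = 7.
  α_3 = 2: Horner steps 3 → 1, so m(2) = 1.
  α_4 = 12: Horner steps 3 → 5, so m(12) = 5.
Codeword c = [6, 7, 1, 5] ∈ F_13^4.


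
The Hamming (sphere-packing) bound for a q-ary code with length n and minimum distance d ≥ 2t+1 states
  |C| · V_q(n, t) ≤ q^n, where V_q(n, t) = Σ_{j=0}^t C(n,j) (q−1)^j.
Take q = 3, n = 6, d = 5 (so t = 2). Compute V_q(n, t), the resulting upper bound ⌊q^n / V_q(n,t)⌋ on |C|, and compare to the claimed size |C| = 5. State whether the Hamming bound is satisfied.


V_q(n, t) = 73, q^n = 729, Hamming bound = 9, |C| = 5 ≤ bound (satisfied).

Step 1: Compute V_q(n, t) = Σ_{j=0}^2 C(n, j) (q−1)^j.
  j = 0: C(6,0)·(2)^0 = 1·1 = 1.
  j = 1: C(6,1)·(2)^1 = 6·2 = 12.
  j = 2: C(6,2)·(2)^2 = 15·4 = 60.
  V_q(n, t) = 1 + 12 + 60 = 73.
Step 2: q^n = 3^6 = 729.
Step 3: Hamming bound ⌊q^n / V_q(n,t)⌋ = ⌊729/73⌋ = 9.
Step 4: Compare |C| = 5 to 9: satisfied.
The claimed |C| lies below the Hamming bound.


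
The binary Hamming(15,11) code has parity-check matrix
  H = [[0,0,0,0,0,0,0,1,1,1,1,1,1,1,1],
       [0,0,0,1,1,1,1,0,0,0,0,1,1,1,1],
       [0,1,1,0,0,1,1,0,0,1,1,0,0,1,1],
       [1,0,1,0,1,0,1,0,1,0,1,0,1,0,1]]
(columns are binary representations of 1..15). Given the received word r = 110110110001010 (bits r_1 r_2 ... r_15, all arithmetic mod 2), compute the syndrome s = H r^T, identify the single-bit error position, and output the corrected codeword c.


s = (1, 1, 1, 1)^T, error position = 15, corrected codeword c = 110110110001011

Compute s = H r^T mod 2 one row at a time:
  s_1 = 1 + 0 + 0 + 0 + 1 + 0 + 1 + 0 = 3 ≡ 1 (mod 2).
  s_2 = 1 + 1 + 0 + 1 + 1 + 0 + 1 + 0 = 5 ≡ 1 (mod 2).
  s_3 = 1 + 0 + 0 + 1 + 0 + 0 + 1 + 0 = 3 ≡ 1 (mod 2).
  s_4 = 1 + 0 + 1 + 1 + 0 + 0 + 0 + 0 = 3 ≡ 1 (mod 2).
s = (1, 1, 1, 1)^T — this equals column 15 of H (binary 1111), so error is at position 15.
Correct: flip bit 15 of r = 110110110001010 to get c = 110110110001011.


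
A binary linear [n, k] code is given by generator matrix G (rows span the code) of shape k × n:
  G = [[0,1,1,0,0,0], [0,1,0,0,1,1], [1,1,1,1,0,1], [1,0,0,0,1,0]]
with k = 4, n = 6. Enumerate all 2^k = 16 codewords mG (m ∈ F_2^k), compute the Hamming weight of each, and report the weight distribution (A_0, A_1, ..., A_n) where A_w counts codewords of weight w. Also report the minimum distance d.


Weight distribution: A_0 = 1, A_2 = 4, A_3 = 6, A_4 = 3, A_5 = 2. Minimum distance d = 2.

Enumerate all 2^4 = 16 messages m ∈ F_2^4.
For each, compute codeword c = mG in F_2^6, then tally its weight.
  m = 0000 → c = 000000, weight = 0.
  m = 1000 → c = 011000, weight = 2.
  m = 0100 → c = 010011, weight = 3.
  m = 1100 → c = 001011, weight = 3.
  m = 0010 → c = 111101, weight = 5.
  m = 1010 → c = 100101, weight = 3.
  m = 0110 → c = 101110, weight = 4.
  m = 1110 → c = 110110, weight = 4.
  m = 0001 → c = 100010, weight = 2.
  m = 1001 → c = 111010, weight = 4.
  m = 0101 → c = 110001, weight = 3.
  m = 1101 → c = 101001, weight = 3.
  m = 0011 → c = 011111, weight = 5.
  m = 1011 → c = 000111, weight = 3.
  m = 0111 → c = 001100, weight = 2.
  m = 1111 → c = 010100, weight = 2.
Tally weights:
  weight 0: 1 codewords.
  weight 2: 4 codewords.
  weight 3: 6 codewords.
  weight 4: 3 codewords.
  weight 5: 2 codewords.
Minimum distance d = smallest w > 0 with A_w > 0 = 2.
Sanity: Σ A_w = 16 = 2^4 = 16 ✓.


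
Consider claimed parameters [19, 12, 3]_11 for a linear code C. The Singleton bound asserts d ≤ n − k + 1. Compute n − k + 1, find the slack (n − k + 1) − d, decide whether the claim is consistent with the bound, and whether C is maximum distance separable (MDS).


Singleton RHS = n − k + 1 = 8, slack = 5, bound satisfied, not MDS.

Singleton bound: d ≤ n − k + 1.
Here n = 19, k = 12, so n − k + 1 = 8.
Given d = 3, check d ≤ 8: YES.
Slack = (n − k + 1) − d = 5.
The code is NOT MDS (slack = 5 > 0).
Description: the claimed parameters are [19, 12, 3]_11; such a code would be non-MDS.


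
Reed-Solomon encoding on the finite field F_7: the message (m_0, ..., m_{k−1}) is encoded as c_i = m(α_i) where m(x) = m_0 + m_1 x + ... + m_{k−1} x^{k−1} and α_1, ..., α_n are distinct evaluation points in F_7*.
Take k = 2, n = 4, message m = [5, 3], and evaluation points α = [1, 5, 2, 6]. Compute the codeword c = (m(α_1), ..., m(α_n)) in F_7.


c = [1, 6, 4, 2]

Message polynomial: m(x) = 5 + 3·x (mod 7).
For each evaluation point α_i, compute m(α_i) mod 7:
  α_1 = 1: Horner steps 3 → 1, so m(1) = 1.
  α_2 = 5: Horner steps 3 → 6, so m(5) = 6.
  α_3 = 2: Horner steps 3 → 4, so m(2) = 4.
  α_4 = 6: Horner steps 3 → 2, so m(6) = 2.
Codeword c = [1, 6, 4, 2] ∈ F_7^4.


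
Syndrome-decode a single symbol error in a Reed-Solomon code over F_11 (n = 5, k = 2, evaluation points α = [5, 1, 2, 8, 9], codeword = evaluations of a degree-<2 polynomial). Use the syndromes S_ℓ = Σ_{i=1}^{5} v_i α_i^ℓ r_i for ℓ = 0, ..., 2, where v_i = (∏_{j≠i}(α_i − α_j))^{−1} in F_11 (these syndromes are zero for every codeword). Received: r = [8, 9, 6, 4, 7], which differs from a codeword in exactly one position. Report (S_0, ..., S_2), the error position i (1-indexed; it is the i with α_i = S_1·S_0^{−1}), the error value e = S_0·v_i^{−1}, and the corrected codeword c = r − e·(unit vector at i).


S = (10, 3, 2), error at position 4, error magnitude e = 5, c = [8, 9, 6, 10, 7].

Step 1: column multipliers v_i = (∏_{j≠i}(α_i − α_j))^{−1} mod 11.
  i = 1 (α = 5): (5−1)(5−2)(5−8)(5−9) = 4·3·(−3)·(−4) = 144 ≡ 1, so v_1 = 1^{−1} = 1 (mod 11).
  i = 2 (α = 1): (1−5)(1−2)(1−8)(1−9) = (−4)·(−1)·(−7)·(−8) = 224 ≡ 4, so v_2 = 4^{−1} = 3 (mod 11).
  i = 3 (α = 2): (2−5)(2−1)(2−8)(2−9) = (−3)·1·(−6)·(−7) = −126 ≡ 6, so v_3 = 6^{−1} = 2 (mod 11).
  i = 4 (α = 8): (8−5)(8−1)(8−2)(8−9) = 3·7·6·(−1) = −126 ≡ 6, so v_4 = 6^{−1} = 2 (mod 11).
  i = 5 (α = 9): (9−5)(9−1)(9−2)(9−8) = 4·8·7·1 = 224 ≡ 4, so v_5 = 4^{−1} = 3 (mod 11).
  v = [1, 3, 2, 2, 3].
Step 2: syndromes of r = [8, 9, 6, 4, 7] (all sums mod 11).
  S_0 = Σ v_i r_i = 1·8 + 3·9 + 2·6 + 2·4 + 3·7 = 76 ≡ 10.
  S_1 = Σ v_i α_i r_i = 1·5·8 + 3·1·9 + 2·2·6 + 2·8·4 + 3·9·7 = 344 ≡ 3.
  α_i^2 mod 11 = [3, 1, 4, 9, 4].
  S_2 = Σ v_i α_i^2 r_i = 1·3·8 + 3·1·9 + 2·4·6 + 2·9·4 + 3·4·7 = 255 ≡ 2.
  S = (10, 3, 2) ≠ 0, so r is not a codeword (an error is present).
Step 3: locate the error. For a single error e at position i, S_ℓ = v_i·e·α_i^ℓ, so α_err = S_1/S_0.
  S_0^{−1} = 10^{−1} = 10 (mod 11), so α_err = 3·10 = 30 ≡ 8 = α_4. Error position i = 4.
  Consistency check: S_2/S_1 = 2·4 = 8 ≡ 8 = α_err ✓ (single-error assumption holds).
Step 4: error magnitude e = S_0/v_4 = S_0·∏_{j≠4}(α_4 − α_j) = 10·6 = 60 ≡ 5 (mod 11).
Step 5: correct position 4: c_4 = r_4 − e = 4 − 5 ≡ 10 (mod 11). Hence c = [8, 9, 6, 10, 7].
  Check: interpolating c through the α_i gives m(x) = 1 + 8·x (degree < 2) with m(α_i) = c_i for every i, so c is indeed a codeword.


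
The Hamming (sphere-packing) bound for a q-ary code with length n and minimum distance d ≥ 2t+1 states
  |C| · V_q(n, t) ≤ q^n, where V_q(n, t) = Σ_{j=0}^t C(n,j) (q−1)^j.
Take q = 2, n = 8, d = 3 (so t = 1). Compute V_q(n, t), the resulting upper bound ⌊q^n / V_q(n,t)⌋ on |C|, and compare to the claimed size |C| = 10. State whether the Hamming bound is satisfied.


V_q(n, t) = 9, q^n = 256, Hamming bound = 28, |C| = 10 ≤ bound (satisfied).

Step 1: Compute V_q(n, t) = Σ_{j=0}^1 C(n, j) (q−1)^j.
  j = 0: C(8,0)·(1)^0 = 1·1 = 1.
  j = 1: C(8,1)·(1)^1 = 8·1 = 8.
  V_q(n, t) = 1 + 8 = 9.
Step 2: q^n = 2^8 = 256.
Step 3: Hamming bound ⌊q^n / V_q(n,t)⌋ = ⌊256/9⌋ = 28.
Step 4: Compare |C| = 10 to 28: satisfied.
The claimed |C| lies below the Hamming bound.


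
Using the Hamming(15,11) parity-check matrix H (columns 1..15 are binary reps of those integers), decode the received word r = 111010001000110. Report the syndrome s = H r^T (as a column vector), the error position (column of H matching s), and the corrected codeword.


s = (1, 1, 1, 1)^T, error position = 15, corrected codeword c = 111010001000111

Compute s = H r^T mod 2 one row at a time:
  s_1 = 0 + 1 + 0 + 0 + 0 + 1 + 1 + 0 = 3 ≡ 1 (mod 2).
  s_2 = 0 + 1 + 0 + 0 + 0 + 1 + 1 + 0 = 3 ≡ 1 (mod 2).
  s_3 = 1 + 1 + 0 + 0 + 0 + 0 + 1 + 0 = 3 ≡ 1 (mod 2).
  s_4 = 1 + 1 + 1 + 0 + 1 + 0 + 1 + 0 = 5 ≡ 1 (mod 2).
s = (1, 1, 1, 1)^T — this equals column 15 of H (binary 1111), so error is at position 15.
Correct: flip bit 15 of r = 111010001000110 to get c = 111010001000111.


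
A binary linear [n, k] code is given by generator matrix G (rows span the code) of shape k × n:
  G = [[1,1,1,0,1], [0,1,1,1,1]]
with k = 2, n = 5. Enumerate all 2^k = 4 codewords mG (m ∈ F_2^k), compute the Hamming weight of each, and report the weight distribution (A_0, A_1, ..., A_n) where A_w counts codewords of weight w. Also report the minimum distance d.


Weight distribution: A_0 = 1, A_2 = 1, A_4 = 2. Minimum distance d = 2.

Enumerate all 2^2 = 4 messages m ∈ F_2^2.
For each, compute codeword c = mG in F_2^5, then tally its weight.
  m = 00 → c = 00000, weight = 0.
  m = 10 → c = 11101, weight = 4.
  m = 01 → c = 01111, weight = 4.
  m = 11 → c = 10010, weight = 2.
Tally weights:
  weight 0: 1 codewords.
  weight 2: 1 codewords.
  weight 4: 2 codewords.
Minimum distance d = smallest w > 0 with A_w > 0 = 2.
Sanity: Σ A_w = 4 = 2^2 = 4 ✓.


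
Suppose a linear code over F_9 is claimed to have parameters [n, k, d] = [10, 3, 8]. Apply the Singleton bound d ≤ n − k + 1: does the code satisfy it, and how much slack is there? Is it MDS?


Singleton RHS = n − k + 1 = 8, slack = 0, bound satisfied, MDS.

Singleton bound: d ≤ n − k + 1.
Here n = 10, k = 3, so n − k + 1 = 8.
Given d = 8, check d ≤ 8: YES.
Slack = (n − k + 1) − d = 0.
The code is MDS (slack = 0).
Description: the claimed parameters are [10, 3, 8]_9; such a code would be MDS (meets Singleton bound).


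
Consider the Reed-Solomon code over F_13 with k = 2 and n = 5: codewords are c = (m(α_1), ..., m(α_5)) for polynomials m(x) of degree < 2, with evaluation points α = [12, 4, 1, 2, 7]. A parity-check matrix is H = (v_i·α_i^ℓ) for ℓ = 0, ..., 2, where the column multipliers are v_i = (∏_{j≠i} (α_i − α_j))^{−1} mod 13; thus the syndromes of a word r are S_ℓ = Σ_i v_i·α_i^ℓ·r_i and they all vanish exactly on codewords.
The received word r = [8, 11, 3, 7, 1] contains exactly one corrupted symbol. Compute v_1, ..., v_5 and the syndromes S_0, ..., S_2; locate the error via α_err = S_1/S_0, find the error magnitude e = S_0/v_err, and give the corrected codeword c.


S = (9, 10, 1), error at position 2, error magnitude e = 9, c = [8, 2, 3, 7, 1].

Step 1: column multipliers v_i = (∏_{j≠i}(α_i − α_j))^{−1} mod 13.
  i = 1 (α = 12): (12−4)(12−1)(12−2)(12−7) = 8·11·10·5 = 4400 ≡ 6, so v_1 = 6^{−1} = 11 (mod 13).
  i = 2 (α = 4): (4−12)(4−1)(4−2)(4−7) = (−8)·3·2·(−3) = 144 ≡ 1, so v_2 = 1^{−1} = 1 (mod 13).
  i = 3 (α = 1): (1−12)(1−4)(1−2)(1−7) = (−11)·(−3)·(−1)·(−6) = 198 ≡ 3, so v_3 = 3^{−1} = 9 (mod 13).
  i = 4 (α = 2): (2−12)(2−4)(2−1)(2−7) = (−10)·(−2)·1·(−5) = −100 ≡ 4, so v_4 = 4^{−1} = 10 (mod 13).
  i = 5 (α = 7): (7−12)(7−4)(7−1)(7−2) = (−5)·3·6·5 = −450 ≡ 5, so v_5 = 5^{−1} = 8 (mod 13).
  v = [11, 1, 9, 10, 8].
Step 2: syndromes of r = [8, 11, 3, 7, 1] (all sums mod 13).
  S_0 = Σ v_i r_i = 11·8 + 1·11 + 9·3 + 10·7 + 8·1 = 204 ≡ 9.
  S_1 = Σ v_i α_i r_i = 11·12·8 + 1·4·11 + 9·1·3 + 10·2·7 + 8·7·1 = 1323 ≡ 10.
  α_i^2 mod 13 = [1, 3, 1, 4, 10].
  S_2 = Σ v_i α_i^2 r_i = 11·1·8 + 1·3·11 + 9·1·3 + 10·4·7 + 8·10·1 = 508 ≡ 1.
  S = (9, 10, 1) ≠ 0, so r is not a codeword (an error is present).
Step 3: locate the error. For a single error e at position i, S_ℓ = v_i·e·α_i^ℓ, so α_err = S_1/S_0.
  S_0^{−1} = 9^{−1} = 3 (mod 13), so α_err = 10·3 = 30 ≡ 4 = α_2. Error position i = 2.
  Consistency check: S_2/S_1 = 1·4 = 4 ≡ 4 = α_err ✓ (single-error assumption holds).
Step 4: error magnitude e = S_0/v_2 = S_0·∏_{j≠2}(α_2 − α_j) = 9·1 = 9 ≡ 9 (mod 13).
Step 5: correct position 2: c_2 = r_2 − e = 11 − 9 ≡ 2 (mod 13). Hence c = [8, 2, 3, 7, 1].
  Check: interpolating c through the α_i gives m(x) = 12 + 4·x (degree < 2) with m(α_i) = c_i for every i, so c is indeed a codeword.


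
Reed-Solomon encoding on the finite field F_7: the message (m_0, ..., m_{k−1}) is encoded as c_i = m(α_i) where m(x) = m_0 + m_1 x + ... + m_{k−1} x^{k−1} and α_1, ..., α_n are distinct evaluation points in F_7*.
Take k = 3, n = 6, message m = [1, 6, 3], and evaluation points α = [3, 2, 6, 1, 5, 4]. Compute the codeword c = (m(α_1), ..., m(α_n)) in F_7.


c = [4, 4, 5, 3, 1, 3]

Message polynomial: m(x) = 1 + 6·x + 3·x^2 (mod 7).
For each evaluation point α_i, compute m(α_i) mod 7:
  α_1 = 3: Horner steps 3 → 1 → 4, so m(3) = 4.
  α_2 = 2: Horner steps 3 → 5 → 4, so m(2) = 4.
  α_3 = 6: Horner steps 3 → 3 → 5, so m(6) = 5.
  α_4 = 1: Horner steps 3 → 2 → 3, so m(1) = 3.
  α_5 = 5: Horner steps 3 → 0 → 1, so m(5) = 1.
  α_6 = 4: Horner steps 3 → 4 → 3, so m(4) = 3.
Codeword c = [4, 4, 5, 3, 1, 3] ∈ F_7^6.


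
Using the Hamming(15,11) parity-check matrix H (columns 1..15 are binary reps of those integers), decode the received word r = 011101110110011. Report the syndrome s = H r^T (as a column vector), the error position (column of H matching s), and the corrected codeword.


s = (1, 1, 0, 0)^T, error position = 12, corrected codeword c = 011101110111011

Compute s = H r^T mod 2 one row at a time:
  s_1 = 1 + 0 + 1 + 1 + 0 + 0 + 1 + 1 = 5 ≡ 1 (mod 2).
  s_2 = 1 + 0 + 1 + 1 + 0 + 0 + 1 + 1 = 5 ≡ 1 (mod 2).
  s_3 = 1 + 1 + 1 + 1 + 1 + 1 + 1 + 1 = 8 ≡ 0 (mod 2).
  s_4 = 0 + 1 + 0 + 1 + 0 + 1 + 0 + 1 = 4 ≡ 0 (mod 2).
s = (1, 1, 0, 0)^T — this equals column 12 of H (binary 1100), so error is at position 12.
Correct: flip bit 12 of r = 011101110110011 to get c = 011101110111011.


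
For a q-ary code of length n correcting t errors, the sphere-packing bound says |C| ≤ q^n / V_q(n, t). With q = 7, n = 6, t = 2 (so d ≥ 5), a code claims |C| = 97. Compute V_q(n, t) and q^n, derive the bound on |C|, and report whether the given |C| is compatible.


V_q(n, t) = 577, q^n = 117649, Hamming bound = 203, |C| = 97 ≤ bound (satisfied).

Step 1: Compute V_q(n, t) = Σ_{j=0}^2 C(n, j) (q−1)^j.
  j = 0: C(6,0)·(6)^0 = 1·1 = 1.
  j = 1: C(6,1)·(6)^1 = 6·6 = 36.
  j = 2: C(6,2)·(6)^2 = 15·36 = 540.
  V_q(n, t) = 1 + 36 + 540 = 577.
Step 2: q^n = 7^6 = 117649.
Step 3: Hamming bound ⌊q^n / V_q(n,t)⌋ = ⌊117649/577⌋ = 203.
Step 4: Compare |C| = 97 to 203: satisfied.
The claimed |C| lies below the Hamming bound.
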